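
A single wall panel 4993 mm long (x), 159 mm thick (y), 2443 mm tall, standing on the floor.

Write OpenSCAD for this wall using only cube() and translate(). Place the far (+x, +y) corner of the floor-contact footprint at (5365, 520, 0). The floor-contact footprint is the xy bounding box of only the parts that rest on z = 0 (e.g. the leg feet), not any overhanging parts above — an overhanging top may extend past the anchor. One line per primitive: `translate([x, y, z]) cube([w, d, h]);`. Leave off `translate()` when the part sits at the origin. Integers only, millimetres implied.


translate([372, 361, 0]) cube([4993, 159, 2443]);


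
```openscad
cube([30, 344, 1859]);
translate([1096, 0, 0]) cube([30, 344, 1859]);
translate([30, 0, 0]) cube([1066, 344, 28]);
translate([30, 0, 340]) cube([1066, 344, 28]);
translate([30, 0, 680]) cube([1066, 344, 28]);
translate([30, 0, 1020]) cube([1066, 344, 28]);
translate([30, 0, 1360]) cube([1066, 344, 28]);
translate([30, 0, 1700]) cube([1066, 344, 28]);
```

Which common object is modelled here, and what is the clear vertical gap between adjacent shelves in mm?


A bookshelf. The clear shelf gap is 312 mm.

Two tall side panels with 6 horizontal boards between them — a bookshelf. The first two shelf undersides are at z = 0 and z = 340; with shelf thickness 28, the clear gap is 340 − 0 − 28 = 312 mm.


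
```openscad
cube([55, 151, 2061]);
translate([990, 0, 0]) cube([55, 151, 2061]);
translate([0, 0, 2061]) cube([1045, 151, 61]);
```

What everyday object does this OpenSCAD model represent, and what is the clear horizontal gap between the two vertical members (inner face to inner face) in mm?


A door frame. The clear opening width is 935 mm.

Two 2061 mm tall posts with a header on top — a door frame. The left jamb is 55 mm wide at x = 0; the right jamb starts at x = 990. The clear opening is 990 − 55 = 935 mm.


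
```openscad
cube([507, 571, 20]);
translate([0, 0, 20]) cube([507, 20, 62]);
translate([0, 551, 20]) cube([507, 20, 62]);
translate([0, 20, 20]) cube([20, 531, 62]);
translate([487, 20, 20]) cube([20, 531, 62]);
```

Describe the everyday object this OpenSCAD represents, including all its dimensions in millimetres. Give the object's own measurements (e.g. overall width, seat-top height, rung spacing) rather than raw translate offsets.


An open-topped rectangular box: outside dimensions 507×571×82 mm, with a uniform wall and base thickness of 20 mm. The base is a full 507×571 slab on the floor; four walls sit on top of the base. The front and back walls (the −y and +y sides) span the full width; the two side walls fit between them.


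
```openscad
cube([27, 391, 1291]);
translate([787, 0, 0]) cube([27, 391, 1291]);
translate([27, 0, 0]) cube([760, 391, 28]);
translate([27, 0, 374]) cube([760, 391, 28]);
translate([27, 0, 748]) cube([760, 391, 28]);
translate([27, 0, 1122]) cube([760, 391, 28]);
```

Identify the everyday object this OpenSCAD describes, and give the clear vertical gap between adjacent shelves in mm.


A bookshelf. The clear shelf gap is 346 mm.

Two tall side panels with 4 horizontal boards between them — a bookshelf. The first two shelf undersides are at z = 0 and z = 374; with shelf thickness 28, the clear gap is 374 − 0 − 28 = 346 mm.


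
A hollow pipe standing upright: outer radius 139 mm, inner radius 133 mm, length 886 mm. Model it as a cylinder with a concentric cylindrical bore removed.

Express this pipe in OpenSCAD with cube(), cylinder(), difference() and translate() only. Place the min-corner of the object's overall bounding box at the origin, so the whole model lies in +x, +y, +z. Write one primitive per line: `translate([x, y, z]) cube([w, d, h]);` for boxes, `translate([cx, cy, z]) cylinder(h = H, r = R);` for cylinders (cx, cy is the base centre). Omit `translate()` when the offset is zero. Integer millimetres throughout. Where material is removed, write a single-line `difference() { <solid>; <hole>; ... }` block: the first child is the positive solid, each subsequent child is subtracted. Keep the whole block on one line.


difference() { translate([139, 139, 0]) cylinder(h = 886, r = 139); translate([139, 139, 0]) cylinder(h = 886, r = 133); }


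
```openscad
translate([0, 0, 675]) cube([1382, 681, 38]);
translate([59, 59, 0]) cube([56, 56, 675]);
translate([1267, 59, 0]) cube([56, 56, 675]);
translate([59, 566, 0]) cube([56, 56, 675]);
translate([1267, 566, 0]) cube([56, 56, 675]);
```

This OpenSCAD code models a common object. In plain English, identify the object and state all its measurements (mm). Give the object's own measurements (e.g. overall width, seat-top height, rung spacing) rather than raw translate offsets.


A rectangular dining table. The top is 1382×681×38 mm with its upper surface at z = 713 mm. It stands on four 56×56 mm square legs, each inset 59 mm from the nearest pair of top edges, running from the floor to the underside of the top.


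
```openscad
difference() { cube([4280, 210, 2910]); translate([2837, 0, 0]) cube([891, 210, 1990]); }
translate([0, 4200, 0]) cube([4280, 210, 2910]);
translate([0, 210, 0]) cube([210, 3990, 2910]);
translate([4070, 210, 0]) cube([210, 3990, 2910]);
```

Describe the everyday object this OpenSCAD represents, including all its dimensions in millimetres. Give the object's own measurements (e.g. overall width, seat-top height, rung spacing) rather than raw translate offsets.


A single room: four walls, each 2910 mm tall and 210 mm thick, enclosing an outside footprint 4280×4410 mm (x × y), no floor or roof. The front and back walls (−y and +y sides) run the full x-width; the side walls fit between their inner faces. A door opening 891 mm wide and 1990 mm tall is cut through the front wall from the floor up, its −x edge 2837 mm from the wall's −x end.


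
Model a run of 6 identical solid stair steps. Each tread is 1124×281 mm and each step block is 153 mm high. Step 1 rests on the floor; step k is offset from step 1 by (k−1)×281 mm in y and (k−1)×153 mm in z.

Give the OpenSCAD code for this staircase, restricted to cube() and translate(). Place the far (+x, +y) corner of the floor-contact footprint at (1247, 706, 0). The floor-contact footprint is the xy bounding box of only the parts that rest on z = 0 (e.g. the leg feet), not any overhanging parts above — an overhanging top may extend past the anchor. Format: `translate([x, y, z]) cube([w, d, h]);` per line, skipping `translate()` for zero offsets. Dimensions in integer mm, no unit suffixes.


translate([123, 425, 0]) cube([1124, 281, 153]);
translate([123, 706, 153]) cube([1124, 281, 153]);
translate([123, 987, 306]) cube([1124, 281, 153]);
translate([123, 1268, 459]) cube([1124, 281, 153]);
translate([123, 1549, 612]) cube([1124, 281, 153]);
translate([123, 1830, 765]) cube([1124, 281, 153]);


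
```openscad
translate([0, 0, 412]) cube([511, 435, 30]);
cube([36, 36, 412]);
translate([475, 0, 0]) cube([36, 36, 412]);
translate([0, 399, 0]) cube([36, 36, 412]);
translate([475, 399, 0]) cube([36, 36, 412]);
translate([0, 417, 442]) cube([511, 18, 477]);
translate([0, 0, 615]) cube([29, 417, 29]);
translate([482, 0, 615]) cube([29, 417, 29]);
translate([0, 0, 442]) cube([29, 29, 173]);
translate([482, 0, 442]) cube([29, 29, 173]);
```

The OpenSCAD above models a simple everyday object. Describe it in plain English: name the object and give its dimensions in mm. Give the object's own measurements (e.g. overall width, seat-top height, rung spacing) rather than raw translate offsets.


A chair. The seat is a 511×435×30 mm slab with its top at z = 442 mm, on four 36×36 mm corner legs (flush with the seat edges, standing on z = 0). A flat backrest 18 mm thick, 477 mm tall, spans the full seat width and rises from the seat top along its +y edge, rear face flush with the rear of the seat. Two armrests of 29×29 mm section run along each side from the seat's front edge to the front of the backrest, top faces 202 mm above the seat top and outer faces flush with the seat's x-edges; a 29×29 mm post under the front of each armrest stands on the seat at the front corner.


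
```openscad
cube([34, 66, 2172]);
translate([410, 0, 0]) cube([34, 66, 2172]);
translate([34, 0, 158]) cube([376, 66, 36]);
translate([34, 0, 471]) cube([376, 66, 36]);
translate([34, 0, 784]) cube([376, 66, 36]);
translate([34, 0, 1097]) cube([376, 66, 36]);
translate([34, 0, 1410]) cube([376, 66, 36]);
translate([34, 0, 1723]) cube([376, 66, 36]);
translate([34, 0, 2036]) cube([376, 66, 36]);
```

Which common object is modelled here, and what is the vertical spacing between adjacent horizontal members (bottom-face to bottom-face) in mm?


A ladder. The rung spacing is 313 mm.

Two tall 34×66 posts with 7 short bars between them — a ladder. Adjacent rungs sit at z = 158 and z = 471, so the spacing is 471 − 158 = 313 mm.


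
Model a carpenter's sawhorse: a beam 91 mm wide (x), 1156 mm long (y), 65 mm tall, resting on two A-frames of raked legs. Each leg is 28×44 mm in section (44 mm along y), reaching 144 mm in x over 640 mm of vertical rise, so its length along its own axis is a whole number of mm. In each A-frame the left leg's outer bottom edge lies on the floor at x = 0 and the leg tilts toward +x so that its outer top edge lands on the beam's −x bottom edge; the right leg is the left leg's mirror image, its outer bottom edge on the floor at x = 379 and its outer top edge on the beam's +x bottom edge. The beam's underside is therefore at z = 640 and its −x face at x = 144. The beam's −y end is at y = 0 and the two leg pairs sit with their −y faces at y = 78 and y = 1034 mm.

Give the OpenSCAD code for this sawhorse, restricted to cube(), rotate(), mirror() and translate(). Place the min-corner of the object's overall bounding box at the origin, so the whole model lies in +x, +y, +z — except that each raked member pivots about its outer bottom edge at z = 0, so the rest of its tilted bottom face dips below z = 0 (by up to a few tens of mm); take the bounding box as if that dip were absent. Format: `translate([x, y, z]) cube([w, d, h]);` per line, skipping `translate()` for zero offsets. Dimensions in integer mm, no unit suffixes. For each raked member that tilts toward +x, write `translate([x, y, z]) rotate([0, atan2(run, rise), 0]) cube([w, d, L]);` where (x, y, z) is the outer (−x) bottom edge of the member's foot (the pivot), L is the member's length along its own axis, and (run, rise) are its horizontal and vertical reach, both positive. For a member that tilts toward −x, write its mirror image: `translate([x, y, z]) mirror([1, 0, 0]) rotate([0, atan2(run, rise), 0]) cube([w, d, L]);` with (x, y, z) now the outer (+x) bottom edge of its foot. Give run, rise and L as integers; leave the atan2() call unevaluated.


// leg length = √(144² + 640²) = 656
// right-leg outer foot x = 2·144 + 91 = 379
// beam min-corner = (144, 0, 640)
translate([144, 0, 640]) cube([91, 1156, 65]);
translate([0, 78, 0]) rotate([0, atan2(144, 640), 0]) cube([28, 44, 656]);
translate([379, 78, 0]) mirror([1, 0, 0]) rotate([0, atan2(144, 640), 0]) cube([28, 44, 656]);
translate([0, 1034, 0]) rotate([0, atan2(144, 640), 0]) cube([28, 44, 656]);
translate([379, 1034, 0]) mirror([1, 0, 0]) rotate([0, atan2(144, 640), 0]) cube([28, 44, 656]);


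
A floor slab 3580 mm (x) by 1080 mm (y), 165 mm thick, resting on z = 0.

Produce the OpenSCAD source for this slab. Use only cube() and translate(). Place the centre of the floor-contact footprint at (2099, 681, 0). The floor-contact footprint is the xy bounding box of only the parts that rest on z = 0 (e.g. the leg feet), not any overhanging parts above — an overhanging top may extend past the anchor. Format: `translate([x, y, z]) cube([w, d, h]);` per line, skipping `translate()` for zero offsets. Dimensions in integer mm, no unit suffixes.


translate([309, 141, 0]) cube([3580, 1080, 165]);


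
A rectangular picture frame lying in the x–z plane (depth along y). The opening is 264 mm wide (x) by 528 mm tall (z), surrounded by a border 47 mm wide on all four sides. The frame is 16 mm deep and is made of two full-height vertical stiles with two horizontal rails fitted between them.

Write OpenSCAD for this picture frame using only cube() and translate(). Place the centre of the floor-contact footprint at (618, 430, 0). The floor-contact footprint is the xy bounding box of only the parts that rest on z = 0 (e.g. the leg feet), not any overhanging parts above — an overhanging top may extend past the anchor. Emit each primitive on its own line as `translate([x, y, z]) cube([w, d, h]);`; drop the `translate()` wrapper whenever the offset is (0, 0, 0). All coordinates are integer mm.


translate([439, 422, 0]) cube([47, 16, 622]);
translate([750, 422, 0]) cube([47, 16, 622]);
translate([486, 422, 0]) cube([264, 16, 47]);
translate([486, 422, 575]) cube([264, 16, 47]);


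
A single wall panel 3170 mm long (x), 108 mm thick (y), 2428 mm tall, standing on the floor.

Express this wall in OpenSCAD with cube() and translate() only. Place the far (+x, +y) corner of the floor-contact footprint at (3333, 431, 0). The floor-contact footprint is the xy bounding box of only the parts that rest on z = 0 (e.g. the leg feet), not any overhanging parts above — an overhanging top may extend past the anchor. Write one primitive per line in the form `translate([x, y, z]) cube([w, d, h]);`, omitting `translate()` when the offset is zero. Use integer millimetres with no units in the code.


translate([163, 323, 0]) cube([3170, 108, 2428]);


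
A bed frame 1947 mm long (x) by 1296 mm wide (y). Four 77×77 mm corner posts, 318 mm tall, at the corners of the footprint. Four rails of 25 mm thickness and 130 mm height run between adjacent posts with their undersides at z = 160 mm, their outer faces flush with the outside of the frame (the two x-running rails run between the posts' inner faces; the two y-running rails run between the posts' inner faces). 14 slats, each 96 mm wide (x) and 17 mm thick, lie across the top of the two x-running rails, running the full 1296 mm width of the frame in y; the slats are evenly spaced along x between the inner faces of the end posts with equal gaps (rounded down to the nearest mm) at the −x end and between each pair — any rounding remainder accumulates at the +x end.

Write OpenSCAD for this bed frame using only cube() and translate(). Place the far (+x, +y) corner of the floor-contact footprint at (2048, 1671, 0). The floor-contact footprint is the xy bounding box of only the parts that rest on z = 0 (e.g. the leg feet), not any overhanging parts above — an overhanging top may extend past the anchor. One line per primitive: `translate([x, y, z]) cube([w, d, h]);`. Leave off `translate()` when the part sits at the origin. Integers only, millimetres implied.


translate([101, 375, 0]) cube([77, 77, 318]);
translate([101, 1594, 0]) cube([77, 77, 318]);
translate([1971, 375, 0]) cube([77, 77, 318]);
translate([1971, 1594, 0]) cube([77, 77, 318]);
translate([178, 375, 160]) cube([1793, 25, 130]);
translate([178, 1646, 160]) cube([1793, 25, 130]);
translate([101, 452, 160]) cube([25, 1142, 130]);
translate([2023, 452, 160]) cube([25, 1142, 130]);
translate([207, 375, 290]) cube([96, 1296, 17]);
translate([332, 375, 290]) cube([96, 1296, 17]);
translate([457, 375, 290]) cube([96, 1296, 17]);
translate([582, 375, 290]) cube([96, 1296, 17]);
translate([707, 375, 290]) cube([96, 1296, 17]);
translate([832, 375, 290]) cube([96, 1296, 17]);
translate([957, 375, 290]) cube([96, 1296, 17]);
translate([1082, 375, 290]) cube([96, 1296, 17]);
translate([1207, 375, 290]) cube([96, 1296, 17]);
translate([1332, 375, 290]) cube([96, 1296, 17]);
translate([1457, 375, 290]) cube([96, 1296, 17]);
translate([1582, 375, 290]) cube([96, 1296, 17]);
translate([1707, 375, 290]) cube([96, 1296, 17]);
translate([1832, 375, 290]) cube([96, 1296, 17]);


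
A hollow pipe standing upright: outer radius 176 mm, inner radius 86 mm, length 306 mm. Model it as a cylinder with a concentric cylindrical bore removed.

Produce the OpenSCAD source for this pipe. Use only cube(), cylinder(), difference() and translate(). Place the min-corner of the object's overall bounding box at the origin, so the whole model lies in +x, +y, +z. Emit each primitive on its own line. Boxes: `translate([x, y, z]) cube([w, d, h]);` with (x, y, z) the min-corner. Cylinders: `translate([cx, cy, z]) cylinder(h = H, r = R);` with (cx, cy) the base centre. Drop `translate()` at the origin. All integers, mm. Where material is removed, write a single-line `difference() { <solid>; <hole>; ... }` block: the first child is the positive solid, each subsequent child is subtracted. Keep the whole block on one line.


difference() { translate([176, 176, 0]) cylinder(h = 306, r = 176); translate([176, 176, 0]) cylinder(h = 306, r = 86); }


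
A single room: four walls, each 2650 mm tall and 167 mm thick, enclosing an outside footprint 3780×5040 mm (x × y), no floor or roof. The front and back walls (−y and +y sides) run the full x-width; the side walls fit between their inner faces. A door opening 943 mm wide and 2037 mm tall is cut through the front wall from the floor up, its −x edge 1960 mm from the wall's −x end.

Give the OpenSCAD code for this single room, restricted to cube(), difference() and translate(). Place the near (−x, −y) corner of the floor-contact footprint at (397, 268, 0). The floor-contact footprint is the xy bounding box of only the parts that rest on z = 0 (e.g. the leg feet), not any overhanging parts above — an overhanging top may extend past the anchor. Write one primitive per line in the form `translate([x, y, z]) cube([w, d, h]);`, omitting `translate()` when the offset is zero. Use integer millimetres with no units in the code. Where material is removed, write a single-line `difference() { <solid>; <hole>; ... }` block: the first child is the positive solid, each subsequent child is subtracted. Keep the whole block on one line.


difference() { translate([397, 268, 0]) cube([3780, 167, 2650]); translate([2357, 268, 0]) cube([943, 167, 2037]); }
translate([397, 5141, 0]) cube([3780, 167, 2650]);
translate([397, 435, 0]) cube([167, 4706, 2650]);
translate([4010, 435, 0]) cube([167, 4706, 2650]);


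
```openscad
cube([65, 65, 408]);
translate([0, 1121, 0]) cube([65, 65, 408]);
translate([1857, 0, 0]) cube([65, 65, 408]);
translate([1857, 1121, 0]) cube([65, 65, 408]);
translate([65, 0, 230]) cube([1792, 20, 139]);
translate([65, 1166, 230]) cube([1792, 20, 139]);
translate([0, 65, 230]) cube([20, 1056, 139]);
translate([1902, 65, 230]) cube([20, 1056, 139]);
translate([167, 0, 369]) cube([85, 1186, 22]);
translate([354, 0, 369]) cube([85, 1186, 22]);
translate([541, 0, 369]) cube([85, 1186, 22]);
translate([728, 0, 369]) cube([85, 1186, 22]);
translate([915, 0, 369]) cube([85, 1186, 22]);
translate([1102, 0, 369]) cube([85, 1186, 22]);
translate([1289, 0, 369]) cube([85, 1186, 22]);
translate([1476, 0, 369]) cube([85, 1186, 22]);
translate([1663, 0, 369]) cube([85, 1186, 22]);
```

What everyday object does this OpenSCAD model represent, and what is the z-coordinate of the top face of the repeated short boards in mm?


A bed frame. The slat-top height is 391 mm.

Four posts, four rails, and a row of slats — a bed frame. Slats sit on the rails at z = 230 + 139 = 369; with slat thickness 22, the top is 391 mm.


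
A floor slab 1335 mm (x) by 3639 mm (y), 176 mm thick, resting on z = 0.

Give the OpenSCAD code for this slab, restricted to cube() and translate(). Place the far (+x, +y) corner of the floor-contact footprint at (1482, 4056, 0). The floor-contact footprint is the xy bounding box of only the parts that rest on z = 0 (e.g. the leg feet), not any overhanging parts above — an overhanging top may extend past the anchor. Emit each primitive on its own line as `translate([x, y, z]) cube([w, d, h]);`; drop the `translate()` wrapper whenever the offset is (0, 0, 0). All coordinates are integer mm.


translate([147, 417, 0]) cube([1335, 3639, 176]);


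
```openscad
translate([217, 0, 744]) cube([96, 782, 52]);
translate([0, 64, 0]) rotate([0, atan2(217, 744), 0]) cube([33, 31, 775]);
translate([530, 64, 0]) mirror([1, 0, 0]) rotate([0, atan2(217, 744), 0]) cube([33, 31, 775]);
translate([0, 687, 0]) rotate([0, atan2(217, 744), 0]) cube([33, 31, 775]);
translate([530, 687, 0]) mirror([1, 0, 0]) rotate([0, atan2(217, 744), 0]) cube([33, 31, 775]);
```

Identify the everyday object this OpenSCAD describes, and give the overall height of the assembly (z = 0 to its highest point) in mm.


A sawhorse. The overall height is 796 mm.

A beam across two mirrored pairs of raked legs — a sawhorse. The beam's underside is at z = 744 (matching the legs' vertical rise in atan2(217, 744)) and the beam is 52 mm tall, so its top is at 744 + 52 = 796 mm. The raked legs top out at the beam's underside, so that is the highest point.


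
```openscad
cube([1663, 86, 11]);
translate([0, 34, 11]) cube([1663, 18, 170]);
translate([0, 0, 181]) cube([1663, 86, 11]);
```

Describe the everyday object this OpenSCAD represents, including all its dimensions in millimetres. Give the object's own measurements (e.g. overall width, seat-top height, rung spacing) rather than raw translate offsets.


An I-beam lying along x, 1663 mm long. Overall section height 192 mm. Two flanges 86 mm wide (y) and 11 mm thick, one on the floor and one at the top; a web 18 mm thick runs between them, centred on the flange width.


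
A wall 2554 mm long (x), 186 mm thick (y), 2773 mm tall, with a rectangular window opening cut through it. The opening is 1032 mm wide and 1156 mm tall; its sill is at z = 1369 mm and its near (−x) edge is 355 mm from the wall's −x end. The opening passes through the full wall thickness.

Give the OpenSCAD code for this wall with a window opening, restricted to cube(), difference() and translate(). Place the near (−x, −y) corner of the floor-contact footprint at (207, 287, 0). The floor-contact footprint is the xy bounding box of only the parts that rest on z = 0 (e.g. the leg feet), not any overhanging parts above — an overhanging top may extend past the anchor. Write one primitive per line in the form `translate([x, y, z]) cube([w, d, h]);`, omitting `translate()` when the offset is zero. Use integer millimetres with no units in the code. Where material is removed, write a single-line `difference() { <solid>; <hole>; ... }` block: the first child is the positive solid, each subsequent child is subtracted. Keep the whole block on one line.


difference() { translate([207, 287, 0]) cube([2554, 186, 2773]); translate([562, 287, 1369]) cube([1032, 186, 1156]); }


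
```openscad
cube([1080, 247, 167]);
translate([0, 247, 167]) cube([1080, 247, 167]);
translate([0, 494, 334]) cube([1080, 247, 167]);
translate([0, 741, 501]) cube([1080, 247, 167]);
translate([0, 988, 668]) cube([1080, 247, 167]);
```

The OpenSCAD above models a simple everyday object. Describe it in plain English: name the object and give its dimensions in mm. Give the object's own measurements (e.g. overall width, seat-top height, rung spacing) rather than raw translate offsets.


A straight staircase of 5 solid steps. Each step is 1080 mm wide (x), 247 mm deep (y, the going) and 167 mm tall (the rise). The first step rests on the floor; each subsequent step sits one going further in +y and one rise higher in +z, directly behind and above the previous step with no overlap.


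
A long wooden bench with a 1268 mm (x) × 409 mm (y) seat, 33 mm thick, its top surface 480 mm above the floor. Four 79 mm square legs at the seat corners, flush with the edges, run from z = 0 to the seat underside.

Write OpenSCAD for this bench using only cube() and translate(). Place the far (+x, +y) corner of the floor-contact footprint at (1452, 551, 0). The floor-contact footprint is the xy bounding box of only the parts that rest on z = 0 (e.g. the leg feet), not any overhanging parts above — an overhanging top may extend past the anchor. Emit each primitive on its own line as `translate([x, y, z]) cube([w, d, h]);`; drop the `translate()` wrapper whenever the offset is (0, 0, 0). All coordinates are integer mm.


translate([184, 142, 447]) cube([1268, 409, 33]);
translate([184, 142, 0]) cube([79, 79, 447]);
translate([184, 472, 0]) cube([79, 79, 447]);
translate([1373, 142, 0]) cube([79, 79, 447]);
translate([1373, 472, 0]) cube([79, 79, 447]);


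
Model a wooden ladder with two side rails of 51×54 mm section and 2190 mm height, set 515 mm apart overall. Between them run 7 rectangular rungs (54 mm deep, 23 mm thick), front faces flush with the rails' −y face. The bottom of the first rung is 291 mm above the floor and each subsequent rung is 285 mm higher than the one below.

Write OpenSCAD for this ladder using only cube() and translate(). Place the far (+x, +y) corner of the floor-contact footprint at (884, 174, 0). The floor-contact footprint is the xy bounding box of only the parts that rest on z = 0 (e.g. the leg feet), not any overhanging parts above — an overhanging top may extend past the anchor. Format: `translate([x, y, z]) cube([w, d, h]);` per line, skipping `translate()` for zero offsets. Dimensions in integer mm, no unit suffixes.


translate([369, 120, 0]) cube([51, 54, 2190]);
translate([833, 120, 0]) cube([51, 54, 2190]);
translate([420, 120, 291]) cube([413, 54, 23]);
translate([420, 120, 576]) cube([413, 54, 23]);
translate([420, 120, 861]) cube([413, 54, 23]);
translate([420, 120, 1146]) cube([413, 54, 23]);
translate([420, 120, 1431]) cube([413, 54, 23]);
translate([420, 120, 1716]) cube([413, 54, 23]);
translate([420, 120, 2001]) cube([413, 54, 23]);


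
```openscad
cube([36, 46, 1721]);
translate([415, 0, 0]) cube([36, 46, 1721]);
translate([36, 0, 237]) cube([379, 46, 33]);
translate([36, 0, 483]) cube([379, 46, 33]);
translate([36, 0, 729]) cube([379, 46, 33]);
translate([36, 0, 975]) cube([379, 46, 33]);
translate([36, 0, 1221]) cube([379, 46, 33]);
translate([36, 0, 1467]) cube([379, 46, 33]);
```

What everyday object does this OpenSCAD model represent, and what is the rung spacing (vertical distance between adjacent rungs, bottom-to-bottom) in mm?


A ladder. The rung spacing is 246 mm.

Two tall 36×46 posts with 6 short bars between them — a ladder. Adjacent rungs sit at z = 237 and z = 483, so the spacing is 483 − 237 = 246 mm.


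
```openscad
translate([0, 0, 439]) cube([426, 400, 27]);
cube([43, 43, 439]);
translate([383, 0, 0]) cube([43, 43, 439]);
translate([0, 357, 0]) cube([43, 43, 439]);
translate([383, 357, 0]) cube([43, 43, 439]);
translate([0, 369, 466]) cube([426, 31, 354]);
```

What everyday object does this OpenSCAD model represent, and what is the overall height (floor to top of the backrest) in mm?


A chair. The overall height is 820 mm.

A slab on four corner posts with a tall panel at the back — a chair. The seat slab sits at z = 439 with thickness 27, and the 354 mm backrest starts at the seat top, so the overall height is 439 + 27 + 354 = 820 mm.


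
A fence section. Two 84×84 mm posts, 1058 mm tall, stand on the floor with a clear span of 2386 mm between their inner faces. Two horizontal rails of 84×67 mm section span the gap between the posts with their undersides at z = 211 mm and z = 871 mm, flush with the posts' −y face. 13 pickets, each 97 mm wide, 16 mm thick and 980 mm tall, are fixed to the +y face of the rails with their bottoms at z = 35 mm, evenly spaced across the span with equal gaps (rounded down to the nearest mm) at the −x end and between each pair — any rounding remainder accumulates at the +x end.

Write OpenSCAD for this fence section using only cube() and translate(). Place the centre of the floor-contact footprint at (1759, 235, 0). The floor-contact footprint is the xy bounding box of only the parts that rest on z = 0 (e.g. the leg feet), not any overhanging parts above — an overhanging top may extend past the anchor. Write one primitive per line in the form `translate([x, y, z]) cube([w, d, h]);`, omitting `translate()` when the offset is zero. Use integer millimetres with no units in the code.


translate([482, 193, 0]) cube([84, 84, 1058]);
translate([2952, 193, 0]) cube([84, 84, 1058]);
translate([566, 193, 211]) cube([2386, 84, 67]);
translate([566, 193, 871]) cube([2386, 84, 67]);
translate([646, 277, 35]) cube([97, 16, 980]);
translate([823, 277, 35]) cube([97, 16, 980]);
translate([1000, 277, 35]) cube([97, 16, 980]);
translate([1177, 277, 35]) cube([97, 16, 980]);
translate([1354, 277, 35]) cube([97, 16, 980]);
translate([1531, 277, 35]) cube([97, 16, 980]);
translate([1708, 277, 35]) cube([97, 16, 980]);
translate([1885, 277, 35]) cube([97, 16, 980]);
translate([2062, 277, 35]) cube([97, 16, 980]);
translate([2239, 277, 35]) cube([97, 16, 980]);
translate([2416, 277, 35]) cube([97, 16, 980]);
translate([2593, 277, 35]) cube([97, 16, 980]);
translate([2770, 277, 35]) cube([97, 16, 980]);


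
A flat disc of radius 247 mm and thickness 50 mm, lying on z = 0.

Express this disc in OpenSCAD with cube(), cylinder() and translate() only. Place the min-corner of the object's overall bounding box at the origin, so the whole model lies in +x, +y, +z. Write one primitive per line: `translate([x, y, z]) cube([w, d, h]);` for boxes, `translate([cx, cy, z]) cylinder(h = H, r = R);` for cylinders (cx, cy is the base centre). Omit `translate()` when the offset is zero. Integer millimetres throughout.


translate([247, 247, 0]) cylinder(h = 50, r = 247);


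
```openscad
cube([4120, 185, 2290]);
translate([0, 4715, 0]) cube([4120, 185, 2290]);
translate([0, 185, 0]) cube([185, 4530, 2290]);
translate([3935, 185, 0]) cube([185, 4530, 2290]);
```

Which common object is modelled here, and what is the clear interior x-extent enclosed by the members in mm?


A house (or room) frame. The interior width is 3750 mm.

Four 2290 mm walls enclosing a rectangle with no floor or roof — a room or house frame. Outside width is 4120 mm and wall thickness is 185 mm, so the interior width is 4120 − 2 × 185 = 3750 mm.


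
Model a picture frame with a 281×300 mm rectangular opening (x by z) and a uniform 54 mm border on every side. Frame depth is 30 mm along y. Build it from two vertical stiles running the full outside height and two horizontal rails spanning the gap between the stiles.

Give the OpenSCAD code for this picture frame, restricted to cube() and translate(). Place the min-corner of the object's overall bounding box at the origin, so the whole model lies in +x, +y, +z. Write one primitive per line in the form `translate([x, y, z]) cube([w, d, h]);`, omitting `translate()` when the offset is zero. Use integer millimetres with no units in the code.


cube([54, 30, 408]);
translate([335, 0, 0]) cube([54, 30, 408]);
translate([54, 0, 0]) cube([281, 30, 54]);
translate([54, 0, 354]) cube([281, 30, 54]);


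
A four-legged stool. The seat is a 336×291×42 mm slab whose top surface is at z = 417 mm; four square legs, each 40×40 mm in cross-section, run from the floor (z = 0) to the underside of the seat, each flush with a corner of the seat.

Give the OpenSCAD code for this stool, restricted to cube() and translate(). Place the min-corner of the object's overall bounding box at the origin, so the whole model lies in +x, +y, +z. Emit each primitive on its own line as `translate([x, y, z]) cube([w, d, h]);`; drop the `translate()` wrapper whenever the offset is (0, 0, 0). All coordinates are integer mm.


translate([0, 0, 375]) cube([336, 291, 42]);
cube([40, 40, 375]);
translate([296, 0, 0]) cube([40, 40, 375]);
translate([0, 251, 0]) cube([40, 40, 375]);
translate([296, 251, 0]) cube([40, 40, 375]);


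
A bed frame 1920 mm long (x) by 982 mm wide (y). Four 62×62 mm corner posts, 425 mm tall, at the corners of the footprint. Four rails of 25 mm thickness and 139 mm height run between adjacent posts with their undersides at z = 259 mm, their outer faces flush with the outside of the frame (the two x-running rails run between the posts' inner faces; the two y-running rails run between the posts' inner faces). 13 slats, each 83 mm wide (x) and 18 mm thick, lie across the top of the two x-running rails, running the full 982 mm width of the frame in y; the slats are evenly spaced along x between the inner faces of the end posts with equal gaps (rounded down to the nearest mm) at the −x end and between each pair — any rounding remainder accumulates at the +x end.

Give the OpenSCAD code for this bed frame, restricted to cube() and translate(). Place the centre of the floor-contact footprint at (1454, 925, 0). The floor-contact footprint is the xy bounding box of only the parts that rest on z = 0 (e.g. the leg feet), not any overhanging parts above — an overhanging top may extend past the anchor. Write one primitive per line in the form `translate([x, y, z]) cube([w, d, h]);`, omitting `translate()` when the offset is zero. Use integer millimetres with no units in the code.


translate([494, 434, 0]) cube([62, 62, 425]);
translate([494, 1354, 0]) cube([62, 62, 425]);
translate([2352, 434, 0]) cube([62, 62, 425]);
translate([2352, 1354, 0]) cube([62, 62, 425]);
translate([556, 434, 259]) cube([1796, 25, 139]);
translate([556, 1391, 259]) cube([1796, 25, 139]);
translate([494, 496, 259]) cube([25, 858, 139]);
translate([2389, 496, 259]) cube([25, 858, 139]);
translate([607, 434, 398]) cube([83, 982, 18]);
translate([741, 434, 398]) cube([83, 982, 18]);
translate([875, 434, 398]) cube([83, 982, 18]);
translate([1009, 434, 398]) cube([83, 982, 18]);
translate([1143, 434, 398]) cube([83, 982, 18]);
translate([1277, 434, 398]) cube([83, 982, 18]);
translate([1411, 434, 398]) cube([83, 982, 18]);
translate([1545, 434, 398]) cube([83, 982, 18]);
translate([1679, 434, 398]) cube([83, 982, 18]);
translate([1813, 434, 398]) cube([83, 982, 18]);
translate([1947, 434, 398]) cube([83, 982, 18]);
translate([2081, 434, 398]) cube([83, 982, 18]);
translate([2215, 434, 398]) cube([83, 982, 18]);


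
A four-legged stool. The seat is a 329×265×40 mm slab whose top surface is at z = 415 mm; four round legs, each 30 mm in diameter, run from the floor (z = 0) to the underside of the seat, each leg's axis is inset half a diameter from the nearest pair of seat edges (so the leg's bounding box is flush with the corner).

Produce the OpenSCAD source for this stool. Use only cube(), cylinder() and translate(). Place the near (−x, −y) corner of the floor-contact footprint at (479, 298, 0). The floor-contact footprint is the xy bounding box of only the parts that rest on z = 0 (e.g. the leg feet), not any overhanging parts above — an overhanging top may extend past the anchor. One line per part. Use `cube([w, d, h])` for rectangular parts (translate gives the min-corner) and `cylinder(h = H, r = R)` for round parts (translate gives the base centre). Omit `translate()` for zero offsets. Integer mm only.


translate([479, 298, 375]) cube([329, 265, 40]);
translate([494, 313, 0]) cylinder(h = 375, r = 15);
translate([793, 313, 0]) cylinder(h = 375, r = 15);
translate([494, 548, 0]) cylinder(h = 375, r = 15);
translate([793, 548, 0]) cylinder(h = 375, r = 15);


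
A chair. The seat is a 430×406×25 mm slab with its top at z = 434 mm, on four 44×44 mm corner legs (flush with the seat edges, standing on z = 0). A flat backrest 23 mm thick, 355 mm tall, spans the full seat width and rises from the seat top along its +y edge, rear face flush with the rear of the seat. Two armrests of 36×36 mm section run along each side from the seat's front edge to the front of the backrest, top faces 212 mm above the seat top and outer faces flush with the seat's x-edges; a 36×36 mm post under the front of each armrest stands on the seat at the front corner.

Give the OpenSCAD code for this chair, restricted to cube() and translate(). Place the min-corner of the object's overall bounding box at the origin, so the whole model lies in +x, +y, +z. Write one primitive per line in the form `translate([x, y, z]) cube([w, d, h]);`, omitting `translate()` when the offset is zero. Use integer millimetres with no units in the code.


translate([0, 0, 409]) cube([430, 406, 25]);
cube([44, 44, 409]);
translate([386, 0, 0]) cube([44, 44, 409]);
translate([0, 362, 0]) cube([44, 44, 409]);
translate([386, 362, 0]) cube([44, 44, 409]);
translate([0, 383, 434]) cube([430, 23, 355]);
translate([0, 0, 610]) cube([36, 383, 36]);
translate([394, 0, 610]) cube([36, 383, 36]);
translate([0, 0, 434]) cube([36, 36, 176]);
translate([394, 0, 434]) cube([36, 36, 176]);


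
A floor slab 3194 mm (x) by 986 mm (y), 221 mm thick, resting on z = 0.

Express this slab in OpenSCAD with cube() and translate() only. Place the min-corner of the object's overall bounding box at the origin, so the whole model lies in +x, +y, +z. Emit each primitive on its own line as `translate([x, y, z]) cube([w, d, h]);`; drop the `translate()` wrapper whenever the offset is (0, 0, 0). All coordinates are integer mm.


cube([3194, 986, 221]);


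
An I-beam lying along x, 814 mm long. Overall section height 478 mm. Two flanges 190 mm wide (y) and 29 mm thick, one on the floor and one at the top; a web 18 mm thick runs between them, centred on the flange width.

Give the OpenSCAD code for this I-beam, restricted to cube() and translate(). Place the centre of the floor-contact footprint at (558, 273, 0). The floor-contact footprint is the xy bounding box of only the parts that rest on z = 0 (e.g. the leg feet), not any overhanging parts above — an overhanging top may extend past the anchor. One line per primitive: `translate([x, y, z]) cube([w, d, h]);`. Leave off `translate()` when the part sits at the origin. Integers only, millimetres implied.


translate([151, 178, 0]) cube([814, 190, 29]);
translate([151, 264, 29]) cube([814, 18, 420]);
translate([151, 178, 449]) cube([814, 190, 29]);


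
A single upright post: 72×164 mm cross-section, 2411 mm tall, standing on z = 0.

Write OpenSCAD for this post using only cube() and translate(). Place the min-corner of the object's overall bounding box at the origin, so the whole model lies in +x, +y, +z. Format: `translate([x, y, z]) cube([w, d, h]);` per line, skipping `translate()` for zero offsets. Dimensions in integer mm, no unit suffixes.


cube([72, 164, 2411]);


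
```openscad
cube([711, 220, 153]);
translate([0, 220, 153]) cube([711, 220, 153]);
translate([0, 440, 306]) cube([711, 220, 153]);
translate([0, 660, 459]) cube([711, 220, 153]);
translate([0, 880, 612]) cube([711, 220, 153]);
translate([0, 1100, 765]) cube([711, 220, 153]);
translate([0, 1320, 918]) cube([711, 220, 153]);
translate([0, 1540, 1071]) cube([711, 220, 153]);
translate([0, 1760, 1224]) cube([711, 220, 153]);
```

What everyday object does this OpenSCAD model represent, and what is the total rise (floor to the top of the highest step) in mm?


A staircase. The total rise is 1377 mm.

9 identical blocks, each offset up and back from the previous — a staircase. Each step is 153 mm tall and there are 9 of them, so the total rise is 9 × 153 = 1377 mm.


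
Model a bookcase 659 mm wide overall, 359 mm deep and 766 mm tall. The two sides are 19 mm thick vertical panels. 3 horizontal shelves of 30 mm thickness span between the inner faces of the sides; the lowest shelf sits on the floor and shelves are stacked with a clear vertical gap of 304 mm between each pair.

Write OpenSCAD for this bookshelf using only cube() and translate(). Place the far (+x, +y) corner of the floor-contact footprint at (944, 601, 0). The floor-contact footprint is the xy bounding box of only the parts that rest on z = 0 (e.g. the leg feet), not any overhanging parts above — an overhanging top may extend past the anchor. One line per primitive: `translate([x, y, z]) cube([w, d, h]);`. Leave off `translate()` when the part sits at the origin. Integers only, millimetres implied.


translate([285, 242, 0]) cube([19, 359, 766]);
translate([925, 242, 0]) cube([19, 359, 766]);
translate([304, 242, 0]) cube([621, 359, 30]);
translate([304, 242, 334]) cube([621, 359, 30]);
translate([304, 242, 668]) cube([621, 359, 30]);


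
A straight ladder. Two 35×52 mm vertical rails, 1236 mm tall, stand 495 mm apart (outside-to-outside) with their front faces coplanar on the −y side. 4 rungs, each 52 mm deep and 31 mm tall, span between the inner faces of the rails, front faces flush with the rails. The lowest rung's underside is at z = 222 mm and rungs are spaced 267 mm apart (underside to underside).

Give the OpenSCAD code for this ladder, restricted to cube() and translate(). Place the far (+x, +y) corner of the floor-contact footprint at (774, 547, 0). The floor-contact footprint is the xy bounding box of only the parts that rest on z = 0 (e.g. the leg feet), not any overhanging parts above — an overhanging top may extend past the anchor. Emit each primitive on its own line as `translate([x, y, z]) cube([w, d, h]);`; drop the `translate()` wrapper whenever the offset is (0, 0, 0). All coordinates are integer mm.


translate([279, 495, 0]) cube([35, 52, 1236]);
translate([739, 495, 0]) cube([35, 52, 1236]);
translate([314, 495, 222]) cube([425, 52, 31]);
translate([314, 495, 489]) cube([425, 52, 31]);
translate([314, 495, 756]) cube([425, 52, 31]);
translate([314, 495, 1023]) cube([425, 52, 31]);
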